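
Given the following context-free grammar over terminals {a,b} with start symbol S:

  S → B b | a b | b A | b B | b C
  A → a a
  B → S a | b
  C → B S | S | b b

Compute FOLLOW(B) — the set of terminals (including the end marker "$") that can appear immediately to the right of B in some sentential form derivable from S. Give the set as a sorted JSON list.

FIRST sets, iterate to fixpoint:
round 1:
  A via A→a a: +{a}
  B via B→b: +{b}
  C via C→B S: +{b}
  S via S→B b: +{b}
  S via S→a b: +{a}
  S: {a,b}  A: {a}  B: {b}  C: {b}
round 2:
  B via B→S a: +{a}
  C via C→B S: +{a}
  S: {a,b}  A: {a}  B: {a,b}  C: {a,b}
round 3: (stable)
  S: {a,b}  A: {a}  B: {a,b}  C: {a,b}

FOLLOW iteration:
initialize: $ ∈ FOLLOW(S)
iter 1:
  B→S a: FOLLOW(S) ⊇ FIRST(a) = {a}; new: +{a}
  C→B S: FOLLOW(B) ⊇ FIRST(S) = {a,b}; new: +{a,b}
  S→b A: FOLLOW(A) ⊇ FOLLOW(S) ⊇ {$,a}; new: +{$,a}
  S→b B: FOLLOW(B) ⊇ FOLLOW(S) ⊇ {$,a}; new: +{$}
  S→b C: FOLLOW(C) ⊇ FOLLOW(S) ⊇ {$,a}; new: +{$,a}
  FOLLOW(S)={$,a}  FOLLOW(A)={$,a}  FOLLOW(B)={$,a,b}  FOLLOW(C)={$,a}
iter 2: done
  FOLLOW(S)={$,a}  FOLLOW(A)={$,a}  FOLLOW(B)={$,a,b}  FOLLOW(C)={$,a}

FOLLOW(B) = ["$", "a", "b"]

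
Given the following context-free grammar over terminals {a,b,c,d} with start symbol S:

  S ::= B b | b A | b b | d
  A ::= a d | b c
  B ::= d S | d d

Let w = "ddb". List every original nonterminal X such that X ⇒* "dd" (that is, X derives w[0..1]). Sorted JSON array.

CNF form of G:
  S -> B T2 | T2 A | T2 T2 | d
  A -> T0 T1 | T2 T3
  B -> T1 S | T1 T1
  T0 -> a
  T1 -> d
  T2 -> b
  T3 -> c

Fill CYK table bottom-up — only the sub-triangle for w[0..1]:
  [0..0]={S,T1}  "d"  orig:{S}
  [1..1]={S,T1}  "d"  orig:{S}
  [0..1]={B}  "dd"

Original NTs in T[0,1] deriving "dd": ["B"]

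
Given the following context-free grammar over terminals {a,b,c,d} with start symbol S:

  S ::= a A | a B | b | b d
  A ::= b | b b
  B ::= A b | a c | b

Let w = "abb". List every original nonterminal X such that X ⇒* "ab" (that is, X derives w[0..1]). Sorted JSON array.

CNF form of G:
  S -> T0 T3 | T1 A | T1 B | b
  A -> T0 T0 | b
  B -> A T0 | T1 T2 | b
  T0 -> b
  T1 -> a
  T2 -> c
  T3 -> d

CYK fill, restricted to cells inside w[0..1]:
  T[0,0] 'a' = {T1}  orig:{}
  T[1,1] 'b' = {A,B,S,T0}  orig:{A,B,S}
  T[0,1] 'ab' = {S}

Original NTs in T[0,1] deriving "ab": ["S"]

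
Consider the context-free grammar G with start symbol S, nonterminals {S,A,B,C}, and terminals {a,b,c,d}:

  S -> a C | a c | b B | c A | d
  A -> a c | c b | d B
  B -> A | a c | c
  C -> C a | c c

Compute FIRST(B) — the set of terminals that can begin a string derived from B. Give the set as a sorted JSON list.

Compute FIRST by fixpoint:
iter 1:
  A via A→a c: +{a}
  A via A→c b: +{c}
  A via A→d B: +{d}
  B via B→A: +{a,c,d}
  C via C→c c: +{c}
  S via S→a C: +{a}
  S via S→b B: +{b}
  S via S→c A: +{c}
  S via S→d: +{d}
  S: {a,b,c,d}  A: {a,c,d}  B: {a,c,d}  C: {c}
iter 2: (stable)
  S: {a,b,c,d}  A: {a,c,d}  B: {a,c,d}  C: {c}

FIRST(B) = ["a", "c", "d"]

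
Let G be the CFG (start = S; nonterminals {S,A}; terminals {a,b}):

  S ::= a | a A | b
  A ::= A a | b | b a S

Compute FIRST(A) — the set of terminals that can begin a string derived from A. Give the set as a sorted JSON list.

Compute FIRST by fixpoint:
iter 1:
  A via A→b: +{b}
  S via S→a: +{a}
  S via S→b: +{b}
  S: {a,b}  A: {b}
iter 2: done
  S: {a,b}  A: {b}

FIRST(A) = ["b"]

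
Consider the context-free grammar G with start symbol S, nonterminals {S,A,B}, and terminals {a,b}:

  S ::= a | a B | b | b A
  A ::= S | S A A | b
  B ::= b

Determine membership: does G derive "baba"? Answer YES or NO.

Convert to CNF:
  S -> T0 B | T1 A | a | b
  A -> S X2 | T0 B | T1 A | a | b
  B -> b
  T0 -> a
  T1 -> b
  X2 -> A A

Fill CYK table bottom-up:
  cell(0,0) b: {A,B,S,T1}  orig:{A,B,S}
  cell(1,1) a: {A,S,T0}  orig:{A,S}
  cell(2,2) b: {A,B,S,T1}  orig:{A,B,S}
  cell(3,3) a: {A,S,T0}  orig:{A,S}
  cell(0,1) ba: {A,S,X2}  orig:{A,S}
  cell(1,2) ab: {A,S,X2}  orig:{A,S}
  cell(2,3) ba: {A,S,X2}  orig:{A,S}
  cell(0,2) bab: {A,S,X2}  orig:{A,S}
  cell(1,3) aba: {A,X2}  orig:{A}
  cell(0,3) baba: {A,S,X2}  orig:{A,S}

S ∈ T[0,3] ⇒ YES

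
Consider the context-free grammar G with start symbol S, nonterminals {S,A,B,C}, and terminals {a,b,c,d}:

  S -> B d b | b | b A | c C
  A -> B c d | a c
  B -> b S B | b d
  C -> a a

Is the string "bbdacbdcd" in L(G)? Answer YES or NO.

Convert to CNF:
  S -> B X6 | T0 C | T3 A | b
  A -> B X4 | T2 T0
  B -> T3 T1 | T3 X5
  C -> T2 T2
  T0 -> c
  T1 -> d
  T2 -> a
  T3 -> b
  X4 -> T0 T1
  X5 -> S B
  X6 -> T1 T3

CYK table (by increasing span):
  T[0,0] 'b' = {S,T3}  orig:{S}
  T[1,1] 'b' = {S,T3}  orig:{S}
  T[2,2] 'd' = {T1}  orig:{}
  T[3,3] 'a' = {T2}  orig:{}
  T[4,4] 'c' = {T0}  orig:{}
  T[5,5] 'b' = {S,T3}  orig:{S}
  T[6,6] 'd' = {T1}  orig:{}
  T[7,7] 'c' = {T0}  orig:{}
  T[8,8] 'd' = {T1}  orig:{}
  T[0,1] 'bb' = ∅
  T[1,2] 'bd' = {B}
  T[2,3] 'da' = ∅
  T[3,4] 'ac' = {A}
  T[4,5] 'cb' = ∅
  T[5,6] 'bd' = {B}
  T[6,7] 'dc' = ∅
  T[7,8] 'cd' = {X4}  orig:{}
  T[0,2] 'bbd' = {X5}  orig:{}
  T[1,3] 'bda' = ∅
  T[2,4] 'dac' = ∅
  T[3,5] 'acb' = ∅
  T[4,6] 'cbd' = ∅
  T[5,7] 'bdc' = ∅
  T[6,8] 'dcd' = ∅
  T[0,3] 'bbda' = ∅
  T[1,4] 'bdac' = ∅
  T[2,5] 'dacb' = ∅
  T[3,6] 'acbd' = ∅
  T[4,7] 'cbdc' = ∅
  T[5,8] 'bdcd' = {A}
  T[0,4] 'bbdac' = ∅
  T[1,5] 'bdacb' = ∅
  T[2,6] 'dacbd' = ∅
  T[3,7] 'acbdc' = ∅
  T[4,8] 'cbdcd' = ∅
  T[0,5] 'bbdacb' = ∅
  T[1,6] 'bdacbd' = ∅
  T[2,7] 'dacbdc' = ∅
  T[3,8] 'acbdcd' = ∅
  T[0,6] 'bbdacbd' = ∅
  T[1,7] 'bdacbdc' = ∅
  T[2,8] 'dacbdcd' = ∅
  T[0,7] 'bbdacbdc' = ∅
  T[1,8] 'bdacbdcd' = ∅
  T[0,8] 'bbdacbdcd' = ∅

S ∉ T[0,8] ⇒ NO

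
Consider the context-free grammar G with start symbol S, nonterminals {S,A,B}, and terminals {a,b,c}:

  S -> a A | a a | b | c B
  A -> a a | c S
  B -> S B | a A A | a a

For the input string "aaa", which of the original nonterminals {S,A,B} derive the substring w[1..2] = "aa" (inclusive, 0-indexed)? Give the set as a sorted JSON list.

CNF form of G:
  S -> T0 A | T0 T0 | T1 B | b
  A -> T0 T0 | T1 S
  B -> S B | T0 T0 | T0 X2
  T0 -> a
  T1 -> c
  X2 -> A A

CYK table (by increasing span) (cells [i..j] with 1 ≤ i ≤ j ≤ 2 only):
  T[1,1] 'a' = {T0}  orig:{}
  T[2,2] 'a' = {T0}  orig:{}
  T[1,2] 'aa' = {A,B,S}

Original NTs in T[1,2] deriving "aa": ["A", "B", "S"]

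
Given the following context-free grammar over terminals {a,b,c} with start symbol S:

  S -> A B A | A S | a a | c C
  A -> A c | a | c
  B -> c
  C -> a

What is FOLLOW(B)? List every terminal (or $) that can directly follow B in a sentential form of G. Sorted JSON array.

Compute FIRST by fixpoint:
iter 1:
  A via A→a: +{a}
  A via A→c: +{c}
  B via B→c: +{c}
  C via C→a: +{a}
  S via S→A B A: +{a,c}
  FIRST[S]={a,c}  FIRST[A]={a,c}  FIRST[B]={c}  FIRST[C]={a}
iter 2: (stable)
  FIRST[S]={a,c}  FIRST[A]={a,c}  FIRST[B]={c}  FIRST[C]={a}

Compute FOLLOW by fixpoint:
FOLLOW(S) := {$}
round 1:
  A→A c: FOLLOW(A) ⊇ FIRST(c) = {c}; new: +{c}
  S→A B A: FOLLOW(B) ⊇ FIRST(A) = {a,c}; new: +{a,c}
  S→A B A: FOLLOW(A) ⊇ FOLLOW(S) ⊇ {$}; new: +{$}
  S→A S: FOLLOW(A) ⊇ FIRST(S) = {a,c}; new: +{a}
  S→c C: FOLLOW(C) ⊇ FOLLOW(S) ⊇ {$}; new: +{$}
  FOLLOW[S]={$}  FOLLOW[A]={$,a,c}  FOLLOW[B]={a,c}  FOLLOW[C]={$}
round 2: (no change)
  FOLLOW[S]={$}  FOLLOW[A]={$,a,c}  FOLLOW[B]={a,c}  FOLLOW[C]={$}

FOLLOW(B) = ["a", "c"]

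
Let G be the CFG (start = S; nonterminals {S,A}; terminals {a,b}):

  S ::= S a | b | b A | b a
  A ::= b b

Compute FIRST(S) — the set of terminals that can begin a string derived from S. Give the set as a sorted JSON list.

FIRST iteration:
iter 1:
  A via A→b b: +{b}
  S via S→b: +{b}
  FIRST[S]={b}  FIRST[A]={b}
iter 2: — fixpoint
  FIRST[S]={b}  FIRST[A]={b}

FIRST(S) = ["b"]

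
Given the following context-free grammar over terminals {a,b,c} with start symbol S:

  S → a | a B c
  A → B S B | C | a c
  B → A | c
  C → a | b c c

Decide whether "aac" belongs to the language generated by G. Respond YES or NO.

CNF form of G:
  S -> T0 X8 | a
  A -> B X3 | T0 T1 | T2 X4 | a
  B -> B X5 | T0 T1 | T2 X6 | a | c
  C -> T2 X7 | a
  T0 -> a
  T1 -> c
  T2 -> b
  X3 -> S B
  X4 -> T1 T1
  X5 -> S B
  X6 -> T1 T1
  X7 -> T1 T1
  X8 -> B T1

Fill CYK table bottom-up:
  [0..0]={A,B,C,S,T0}  "a"  orig:{A,B,C,S}
  [1..1]={A,B,C,S,T0}  "a"  orig:{A,B,C,S}
  [2..2]={B,T1}  "c"  orig:{B}
  [0..1]={X3,X5}  "aa"  orig:{}
  [1..2]={A,B,X3,X5,X8}  "ac"  orig:{A,B}
  [0..2]={A,B,S,X3,X5}  "aac"  orig:{A,B,S}

S ∈ T[0,2] ⇒ YES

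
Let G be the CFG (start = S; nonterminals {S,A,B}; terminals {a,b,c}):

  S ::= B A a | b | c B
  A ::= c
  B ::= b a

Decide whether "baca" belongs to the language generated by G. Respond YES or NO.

Convert to CNF:
  S -> B X3 | T2 B | b
  A -> c
  B -> T0 T1
  T0 -> b
  T1 -> a
  T2 -> c
  X3 -> A T1

Fill CYK table bottom-up:
  [0..0]={S,T0}  "b"  orig:{S}
  [1..1]={T1}  "a"  orig:{}
  [2..2]={A,T2}  "c"  orig:{A}
  [3..3]={T1}  "a"  orig:{}
  [0..1]={B}  "ba"
  [1..2]=∅  "ac"
  [2..3]={X3}  "ca"  orig:{}
  [0..2]=∅  "bac"
  [1..3]=∅  "aca"
  [0..3]={S}  "baca"

S ∈ T[0,3] ⇒ YES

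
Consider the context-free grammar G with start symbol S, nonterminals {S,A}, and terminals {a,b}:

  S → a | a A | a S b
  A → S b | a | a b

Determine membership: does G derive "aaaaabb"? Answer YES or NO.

Convert to CNF:
  S -> T1 A | T1 X2 | a
  A -> S T0 | T1 T0 | a
  T0 -> b
  T1 -> a
  X2 -> S T0

Fill CYK table bottom-up:
  cell(0,0) a: {A,S,T1}  orig:{A,S}
  cell(1,1) a: {A,S,T1}  orig:{A,S}
  cell(2,2) a: {A,S,T1}  orig:{A,S}
  cell(3,3) a: {A,S,T1}  orig:{A,S}
  cell(4,4) a: {A,S,T1}  orig:{A,S}
  cell(5,5) b: {T0}  orig:{}
  cell(6,6) b: {T0}  orig:{}
  cell(0,1) aa: {S}
  cell(1,2) aa: {S}
  cell(2,3) aa: {S}
  cell(3,4) aa: {S}
  cell(4,5) ab: {A,X2}  orig:{A}
  cell(5,6) bb: ∅
  cell(0,2) aaa: ∅
  cell(1,3) aaa: ∅
  cell(2,4) aaa: ∅
  cell(3,5) aab: {A,S,X2}  orig:{A,S}
  cell(4,6) abb: ∅
  cell(0,3) aaaa: ∅
  cell(1,4) aaaa: ∅
  cell(2,5) aaab: {S}
  cell(3,6) aabb: {A,X2}  orig:{A}
  cell(0,4) aaaaa: ∅
  cell(1,5) aaaab: ∅
  cell(2,6) aaabb: {A,S,X2}  orig:{A,S}
  cell(0,5) aaaaab: ∅
  cell(1,6) aaaabb: {S}
  cell(0,6) aaaaabb: ∅

S ∉ T[0,6] ⇒ NO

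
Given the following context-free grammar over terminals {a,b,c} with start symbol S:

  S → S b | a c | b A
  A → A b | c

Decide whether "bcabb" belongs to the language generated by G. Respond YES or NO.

Convert to CNF:
  S -> S T0 | T0 A | T1 T2
  A -> A T0 | c
  T0 -> b
  T1 -> a
  T2 -> c

Fill CYK table bottom-up:
  [0..0]={T0}  "b"  orig:{}
  [1..1]={A,T2}  "c"  orig:{A}
  [2..2]={T1}  "a"  orig:{}
  [3..3]={T0}  "b"  orig:{}
  [4..4]={T0}  "b"  orig:{}
  [0..1]={S}  "bc"
  [1..2]=∅  "ca"
  [2..3]=∅  "ab"
  [3..4]=∅  "bb"
  [0..2]=∅  "bca"
  [1..3]=∅  "cab"
  [2..4]=∅  "abb"
  [0..3]=∅  "bcab"
  [1..4]=∅  "cabb"
  [0..4]=∅  "bcabb"

S ∉ T[0,4] ⇒ NO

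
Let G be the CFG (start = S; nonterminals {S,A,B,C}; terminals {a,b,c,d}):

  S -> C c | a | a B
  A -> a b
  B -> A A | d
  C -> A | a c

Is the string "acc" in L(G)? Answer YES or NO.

CNF form of G:
  S -> C T2 | T0 B | a
  A -> T0 T1
  B -> A A | d
  C -> T0 T1 | T0 T2
  T0 -> a
  T1 -> b
  T2 -> c

CYK table (by increasing span):
  cell(0,0) a: {S,T0}  orig:{S}
  cell(1,1) c: {T2}  orig:{}
  cell(2,2) c: {T2}  orig:{}
  cell(0,1) ac: {C}
  cell(1,2) cc: ∅
  cell(0,2) acc: {S}

S ∈ T[0,2] ⇒ YES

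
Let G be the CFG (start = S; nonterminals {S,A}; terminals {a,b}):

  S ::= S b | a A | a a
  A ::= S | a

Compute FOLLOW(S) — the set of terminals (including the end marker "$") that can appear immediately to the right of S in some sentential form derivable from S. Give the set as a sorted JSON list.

FIRST iteration:
round 1:
  A via A→a: +{a}
  S via S→a A: +{a}
  FIRST[S]={a}  FIRST[A]={a}
round 2: done
  FIRST[S]={a}  FIRST[A]={a}

FOLLOW iteration:
initialize: $ ∈ FOLLOW(S)
pass 1:
  S→S b: FOLLOW(S) ⊇ FIRST(b) = {b}; new: +{b}
  S→a A: FOLLOW(A) ⊇ FOLLOW(S) ⊇ {$,b}; new: +{$,b}
  S: {$,b}  A: {$,b}
pass 2: (no change)
  S: {$,b}  A: {$,b}

FOLLOW(S) = ["$", "b"]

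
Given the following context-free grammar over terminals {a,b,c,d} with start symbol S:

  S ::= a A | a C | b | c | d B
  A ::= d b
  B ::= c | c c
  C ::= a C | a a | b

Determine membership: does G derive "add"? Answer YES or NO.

Convert to CNF:
  S -> T0 B | T3 A | T3 C | b | c
  A -> T0 T1
  B -> T2 T2 | c
  C -> T3 C | T3 T3 | b
  T0 -> d
  T1 -> b
  T2 -> c
  T3 -> a

CYK fill:
  cell(0,0) a: {T3}  orig:{}
  cell(1,1) d: {T0}  orig:{}
  cell(2,2) d: {T0}  orig:{}
  cell(0,1) ad: ∅
  cell(1,2) dd: ∅
  cell(0,2) add: ∅

S ∉ T[0,2] ⇒ NO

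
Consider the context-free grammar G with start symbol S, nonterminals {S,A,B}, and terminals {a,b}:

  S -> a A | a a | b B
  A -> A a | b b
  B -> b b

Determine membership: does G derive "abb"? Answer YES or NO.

CNF form of G:
  S -> T0 A | T0 T0 | T1 B
  A -> A T0 | T1 T1
  B -> T1 T1
  T0 -> a
  T1 -> b

CYK fill:
  T[0,0] 'a' = {T0}  orig:{}
  T[1,1] 'b' = {T1}  orig:{}
  T[2,2] 'b' = {T1}  orig:{}
  T[0,1] 'ab' = ∅
  T[1,2] 'bb' = {A,B}
  T[0,2] 'abb' = {S}

S ∈ T[0,2] ⇒ YES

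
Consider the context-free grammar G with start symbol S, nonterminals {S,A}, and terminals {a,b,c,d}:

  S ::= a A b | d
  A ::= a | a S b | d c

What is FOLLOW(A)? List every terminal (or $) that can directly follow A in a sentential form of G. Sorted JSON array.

FIRST sets, iterate to fixpoint:
[1]
  A via A→a: +{a}
  A via A→d c: +{d}
  S via S→a A b: +{a}
  S via S→d: +{d}
  FIRST[S]={a,d}  FIRST[A]={a,d}
[2] — fixpoint
  FIRST[S]={a,d}  FIRST[A]={a,d}

Compute FOLLOW by fixpoint:
seed FOLLOW(S) with $
[1]
  A→a S b: FOLLOW(S) ⊇ FIRST(b) = {b}; new: +{b}
  S→a A b: FOLLOW(A) ⊇ FIRST(b) = {b}; new: +{b}
  FOLLOW(S)={$,b}  FOLLOW(A)={b}
[2] (stable)
  FOLLOW(S)={$,b}  FOLLOW(A)={b}

FOLLOW(A) = ["b"]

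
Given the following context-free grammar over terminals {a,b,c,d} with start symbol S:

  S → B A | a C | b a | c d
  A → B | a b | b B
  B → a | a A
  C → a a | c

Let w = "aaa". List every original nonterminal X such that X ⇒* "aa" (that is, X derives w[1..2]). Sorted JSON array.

CNF form of G:
  S -> B A | T0 C | T1 T0 | T2 T3
  A -> T0 A | T0 T1 | T1 B | a
  B -> T0 A | a
  C -> T0 T0 | c
  T0 -> a
  T1 -> b
  T2 -> c
  T3 -> d

CYK fill — only the sub-triangle for w[1..2]:
  [1..1]={A,B,T0}  "a"  orig:{A,B}
  [2..2]={A,B,T0}  "a"  orig:{A,B}
  [1..2]={A,B,C,S}  "aa"

Original NTs in T[1,2] deriving "aa": ["A", "B", "C", "S"]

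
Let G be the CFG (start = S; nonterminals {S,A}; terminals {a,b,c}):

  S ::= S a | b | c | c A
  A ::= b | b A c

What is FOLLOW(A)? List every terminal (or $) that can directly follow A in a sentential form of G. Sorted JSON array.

FIRST sets, iterate to fixpoint:
round 1:
  A via A→b: +{b}
  S via S→b: +{b}
  S via S→c: +{c}
  FIRST[S]={b,c}  FIRST[A]={b}
round 2: done
  FIRST[S]={b,c}  FIRST[A]={b}

FOLLOW sets:
initialize: $ ∈ FOLLOW(S)
pass 1:
  A→b A c: FOLLOW(A) ⊇ FIRST(c) = {c}; new: +{c}
  S→S a: FOLLOW(S) ⊇ FIRST(a) = {a}; new: +{a}
  S→c A: FOLLOW(A) ⊇ FOLLOW(S) ⊇ {$,a}; new: +{$,a}
  FOLLOW[S]={$,a}  FOLLOW[A]={$,a,c}
pass 2: done
  FOLLOW[S]={$,a}  FOLLOW[A]={$,a,c}

FOLLOW(A) = ["$", "a", "c"]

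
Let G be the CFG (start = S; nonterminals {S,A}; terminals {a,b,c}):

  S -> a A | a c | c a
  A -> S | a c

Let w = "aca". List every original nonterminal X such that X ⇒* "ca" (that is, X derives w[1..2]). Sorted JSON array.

Convert to CNF:
  S -> T0 A | T0 T1 | T1 T0
  A -> T0 A | T0 T1 | T1 T0
  T0 -> a
  T1 -> c

CYK table (by increasing span) — only the sub-triangle for w[1..2]:
  [1..1]={T1}  "c"  orig:{}
  [2..2]={T0}  "a"  orig:{}
  [1..2]={A,S}  "ca"

Original NTs in T[1,2] deriving "ca": ["A", "S"]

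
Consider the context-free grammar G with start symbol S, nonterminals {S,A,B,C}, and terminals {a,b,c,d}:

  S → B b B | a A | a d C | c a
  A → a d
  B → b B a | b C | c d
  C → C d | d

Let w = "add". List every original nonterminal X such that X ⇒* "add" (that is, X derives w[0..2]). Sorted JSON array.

Convert to CNF:
  S -> B X5 | T0 A | T0 X6 | T3 T0
  A -> T0 T1
  B -> T2 C | T2 X4 | T3 T1
  C -> C T1 | d
  T0 -> a
  T1 -> d
  T2 -> b
  T3 -> c
  X4 -> B T0
  X5 -> T2 B
  X6 -> T1 C

CYK fill — only the sub-triangle for w[0..2]:
  T[0,0] 'a' = {T0}  orig:{}
  T[1,1] 'd' = {C,T1}  orig:{C}
  T[2,2] 'd' = {C,T1}  orig:{C}
  T[0,1] 'ad' = {A}
  T[1,2] 'dd' = {C,X6}  orig:{C}
  T[0,2] 'add' = {S}

Original NTs in T[0,2] deriving "add": ["S"]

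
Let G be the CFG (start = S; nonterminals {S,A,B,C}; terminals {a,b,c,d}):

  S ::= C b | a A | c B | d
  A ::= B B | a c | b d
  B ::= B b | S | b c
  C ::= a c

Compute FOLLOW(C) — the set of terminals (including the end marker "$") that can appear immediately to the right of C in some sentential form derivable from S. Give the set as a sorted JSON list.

FIRST iteration:
[1]
  A via A→a c: +{a}
  A via A→b d: +{b}
  B via B→b c: +{b}
  C via C→a c: +{a}
  S via S→C b: +{a}
  S via S→c B: +{c}
  S via S→d: +{d}
  FIRST(S)={a,c,d}  FIRST(A)={a,b}  FIRST(B)={b}  FIRST(C)={a}
[2]
  B via B→S: +{a,c,d}
  FIRST(S)={a,c,d}  FIRST(A)={a,b}  FIRST(B)={a,b,c,d}  FIRST(C)={a}
[3]
  A via A→B B: +{c,d}
  FIRST(S)={a,c,d}  FIRST(A)={a,b,c,d}  FIRST(B)={a,b,c,d}  FIRST(C)={a}
[4] (stable)
  FIRST(S)={a,c,d}  FIRST(A)={a,b,c,d}  FIRST(B)={a,b,c,d}  FIRST(C)={a}

FOLLOW sets:
initialize: $ ∈ FOLLOW(S)
pass 1:
  A→B B: FOLLOW(B) ⊇ FIRST(B) = {a,b,c,d}; new: +{a,b,c,d}
  B→S: FOLLOW(S) ⊇ FOLLOW(B) ⊇ {a,b,c,d}; new: +{a,b,c,d}
  S→C b: FOLLOW(C) ⊇ FIRST(b) = {b}; new: +{b}
  S→a A: FOLLOW(A) ⊇ FOLLOW(S) ⊇ {$,a,b,c,d}; new: +{$,a,b,c,d}
  S→c B: FOLLOW(B) ⊇ FOLLOW(S) ⊇ {$,a,b,c,d}; new: +{$}
  S: {$,a,b,c,d}  A: {$,a,b,c,d}  B: {$,a,b,c,d}  C: {b}
pass 2: (no change)
  S: {$,a,b,c,d}  A: {$,a,b,c,d}  B: {$,a,b,c,d}  C: {b}

FOLLOW(C) = ["b"]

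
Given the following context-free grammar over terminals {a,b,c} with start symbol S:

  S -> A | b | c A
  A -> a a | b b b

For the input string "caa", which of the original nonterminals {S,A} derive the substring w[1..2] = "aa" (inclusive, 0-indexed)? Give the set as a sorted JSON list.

Convert to CNF:
  S -> T0 T0 | T1 X4 | T2 A | b
  A -> T0 T0 | T1 X3
  T0 -> a
  T1 -> b
  T2 -> c
  X3 -> T1 T1
  X4 -> T1 T1

Fill CYK table bottom-up — only the sub-triangle for w[1..2]:
  T[1,1] 'a' = {T0}  orig:{}
  T[2,2] 'a' = {T0}  orig:{}
  T[1,2] 'aa' = {A,S}

Original NTs in T[1,2] deriving "aa": ["A", "S"]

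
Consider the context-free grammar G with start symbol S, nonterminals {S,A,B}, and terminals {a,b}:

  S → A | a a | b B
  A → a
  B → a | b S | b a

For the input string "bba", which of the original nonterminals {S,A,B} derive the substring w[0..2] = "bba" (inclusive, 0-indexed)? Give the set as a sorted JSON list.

Convert to CNF:
  S -> T0 B | T1 T1 | a
  A -> a
  B -> T0 S | T0 T1 | a
  T0 -> b
  T1 -> a

Fill CYK table bottom-up, restricted to cells inside w[0..2]:
  T[0,0] 'b' = {T0}  orig:{}
  T[1,1] 'b' = {T0}  orig:{}
  T[2,2] 'a' = {A,B,S,T1}  orig:{A,B,S}
  T[0,1] 'bb' = ∅
  T[1,2] 'ba' = {B,S}
  T[0,2] 'bba' = {B,S}

Original NTs in T[0,2] deriving "bba": ["B", "S"]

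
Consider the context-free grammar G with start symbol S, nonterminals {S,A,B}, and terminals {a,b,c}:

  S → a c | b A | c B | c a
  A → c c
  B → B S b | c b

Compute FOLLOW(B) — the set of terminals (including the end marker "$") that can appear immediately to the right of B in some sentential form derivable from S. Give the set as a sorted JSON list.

FIRST iteration:
round 1:
  A via A→c c: +{c}
  B via B→c b: +{c}
  S via S→a c: +{a}
  S via S→b A: +{b}
  S via S→c B: +{c}
  S: {a,b,c}  A: {c}  B: {c}
round 2: (stable)
  S: {a,b,c}  A: {c}  B: {c}

Compute FOLLOW by fixpoint:
FOLLOW(S) := {$}
iter 1:
  B→B S b: FOLLOW(B) ⊇ FIRST(S) = {a,b,c}; new: +{a,b,c}
  B→B S b: FOLLOW(S) ⊇ FIRST(b) = {b}; new: +{b}
  S→b A: FOLLOW(A) ⊇ FOLLOW(S) ⊇ {$,b}; new: +{$,b}
  S→c B: FOLLOW(B) ⊇ FOLLOW(S) ⊇ {$,b}; new: +{$}
  FOLLOW[S]={$,b}  FOLLOW[A]={$,b}  FOLLOW[B]={$,a,b,c}
iter 2: done
  FOLLOW[S]={$,b}  FOLLOW[A]={$,b}  FOLLOW[B]={$,a,b,c}

FOLLOW(B) = ["$", "a", "b", "c"]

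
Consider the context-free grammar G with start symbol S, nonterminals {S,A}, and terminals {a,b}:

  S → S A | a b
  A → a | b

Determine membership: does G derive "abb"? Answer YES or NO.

Convert to CNF:
  S -> S A | T0 T1
  A -> a | b
  T0 -> a
  T1 -> b

Fill CYK table bottom-up:
  cell(0,0) a: {A,T0}  orig:{A}
  cell(1,1) b: {A,T1}  orig:{A}
  cell(2,2) b: {A,T1}  orig:{A}
  cell(0,1) ab: {S}
  cell(1,2) bb: ∅
  cell(0,2) abb: {S}

S ∈ T[0,2] ⇒ YES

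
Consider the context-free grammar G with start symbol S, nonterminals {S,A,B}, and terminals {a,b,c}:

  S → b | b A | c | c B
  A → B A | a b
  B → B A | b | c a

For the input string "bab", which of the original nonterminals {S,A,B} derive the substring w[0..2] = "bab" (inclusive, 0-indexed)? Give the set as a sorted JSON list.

CNF form of G:
  S -> T1 A | T2 B | b | c
  A -> B A | T0 T1
  B -> B A | T2 T0 | b
  T0 -> a
  T1 -> b
  T2 -> c

Fill CYK table bottom-up — only the sub-triangle for w[0..2]:
  cell(0,0) b: {B,S,T1}  orig:{B,S}
  cell(1,1) a: {T0}  orig:{}
  cell(2,2) b: {B,S,T1}  orig:{B,S}
  cell(0,1) ba: ∅
  cell(1,2) ab: {A}
  cell(0,2) bab: {A,B,S}

Original NTs in T[0,2] deriving "bab": ["A", "B", "S"]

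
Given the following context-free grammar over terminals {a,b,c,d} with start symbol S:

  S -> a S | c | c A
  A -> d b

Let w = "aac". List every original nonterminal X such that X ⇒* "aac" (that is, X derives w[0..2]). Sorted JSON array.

Convert to CNF:
  S -> T2 S | T3 A | c
  A -> T0 T1
  T0 -> d
  T1 -> b
  T2 -> a
  T3 -> c

Fill CYK table bottom-up — only the sub-triangle for w[0..2]:
  T[0,0] 'a' = {T2}  orig:{}
  T[1,1] 'a' = {T2}  orig:{}
  T[2,2] 'c' = {S,T3}  orig:{S}
  T[0,1] 'aa' = ∅
  T[1,2] 'ac' = {S}
  T[0,2] 'aac' = {S}

Original NTs in T[0,2] deriving "aac": ["S"]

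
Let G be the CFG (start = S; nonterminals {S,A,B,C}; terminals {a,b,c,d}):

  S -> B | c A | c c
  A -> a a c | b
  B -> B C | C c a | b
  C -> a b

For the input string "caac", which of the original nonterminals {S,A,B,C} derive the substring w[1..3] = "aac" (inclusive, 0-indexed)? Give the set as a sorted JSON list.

Convert to CNF:
  S -> B C | C X5 | T1 A | T1 T1 | b
  A -> T0 X3 | b
  B -> B C | C X4 | b
  C -> T0 T2
  T0 -> a
  T1 -> c
  T2 -> b
  X3 -> T0 T1
  X4 -> T1 T0
  X5 -> T1 T0

CYK fill — only the sub-triangle for w[1..3]:
  cell(1,1) a: {T0}  orig:{}
  cell(2,2) a: {T0}  orig:{}
  cell(3,3) c: {T1}  orig:{}
  cell(1,2) aa: ∅
  cell(2,3) ac: {X3}  orig:{}
  cell(1,3) aac: {A}

Original NTs in T[1,3] deriving "aac": ["A"]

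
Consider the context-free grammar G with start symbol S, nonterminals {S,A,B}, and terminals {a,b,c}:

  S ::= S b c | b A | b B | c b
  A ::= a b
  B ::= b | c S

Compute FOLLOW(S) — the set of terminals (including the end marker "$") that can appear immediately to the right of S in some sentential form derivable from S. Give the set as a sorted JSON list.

FIRST iteration:
[1]
  A via A→a b: +{a}
  B via B→b: +{b}
  B via B→c S: +{c}
  S via S→b A: +{b}
  S via S→c b: +{c}
  FIRST(S)={b,c}  FIRST(A)={a}  FIRST(B)={b,c}
[2] (no change)
  FIRST(S)={b,c}  FIRST(A)={a}  FIRST(B)={b,c}

Compute FOLLOW by fixpoint:
initialize: $ ∈ FOLLOW(S)
iter 1:
  S→S b c: FOLLOW(S) ⊇ FIRST(b) = {b}; new: +{b}
  S→b A: FOLLOW(A) ⊇ FOLLOW(S) ⊇ {$,b}; new: +{$,b}
  S→b B: FOLLOW(B) ⊇ FOLLOW(S) ⊇ {$,b}; new: +{$,b}
  FOLLOW[S]={$,b}  FOLLOW[A]={$,b}  FOLLOW[B]={$,b}
iter 2: (stable)
  FOLLOW[S]={$,b}  FOLLOW[A]={$,b}  FOLLOW[B]={$,b}

FOLLOW(S) = ["$", "b"]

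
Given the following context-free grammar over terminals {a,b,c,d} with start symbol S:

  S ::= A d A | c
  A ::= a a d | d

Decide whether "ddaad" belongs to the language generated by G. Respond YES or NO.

CNF form of G:
  S -> A X3 | c
  A -> T0 X2 | d
  T0 -> a
  T1 -> d
  X2 -> T0 T1
  X3 -> T1 A

CYK fill:
  [0..0]={A,T1}  "d"  orig:{A}
  [1..1]={A,T1}  "d"  orig:{A}
  [2..2]={T0}  "a"  orig:{}
  [3..3]={T0}  "a"  orig:{}
  [4..4]={A,T1}  "d"  orig:{A}
  [0..1]={X3}  "dd"  orig:{}
  [1..2]=∅  "da"
  [2..3]=∅  "aa"
  [3..4]={X2}  "ad"  orig:{}
  [0..2]=∅  "dda"
  [1..3]=∅  "daa"
  [2..4]={A}  "aad"
  [0..3]=∅  "ddaa"
  [1..4]={X3}  "daad"  orig:{}
  [0..4]={S}  "ddaad"

S ∈ T[0,4] ⇒ YES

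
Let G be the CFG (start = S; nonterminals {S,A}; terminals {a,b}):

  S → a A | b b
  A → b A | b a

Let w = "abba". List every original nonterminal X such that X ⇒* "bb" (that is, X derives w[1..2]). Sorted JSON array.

Convert to CNF:
  S -> T0 T0 | T1 A
  A -> T0 A | T0 T1
  T0 -> b
  T1 -> a

CYK table (by increasing span) — only the sub-triangle for w[1..2]:
  cell(1,1) b: {T0}  orig:{}
  cell(2,2) b: {T0}  orig:{}
  cell(1,2) bb: {S}

Original NTs in T[1,2] deriving "bb": ["S"]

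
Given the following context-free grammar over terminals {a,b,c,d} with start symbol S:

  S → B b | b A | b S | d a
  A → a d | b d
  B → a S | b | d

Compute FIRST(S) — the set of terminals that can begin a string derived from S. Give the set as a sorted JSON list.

FIRST iteration:
iter 1:
  A via A→a d: +{a}
  A via A→b d: +{b}
  B via B→a S: +{a}
  B via B→b: +{b}
  B via B→d: +{d}
  S via S→B b: +{a,b,d}
  FIRST(S)={a,b,d}  FIRST(A)={a,b}  FIRST(B)={a,b,d}
iter 2: — fixpoint
  FIRST(S)={a,b,d}  FIRST(A)={a,b}  FIRST(B)={a,b,d}

FIRST(S) = ["a", "b", "d"]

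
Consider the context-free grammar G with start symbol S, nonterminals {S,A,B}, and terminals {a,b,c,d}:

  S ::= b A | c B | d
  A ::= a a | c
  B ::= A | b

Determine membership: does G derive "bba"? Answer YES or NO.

CNF form of G:
  S -> T1 A | T2 B | d
  A -> T0 T0 | c
  B -> T0 T0 | b | c
  T0 -> a
  T1 -> b
  T2 -> c

Fill CYK table bottom-up:
  cell(0,0) b: {B,T1}  orig:{B}
  cell(1,1) b: {B,T1}  orig:{B}
  cell(2,2) a: {T0}  orig:{}
  cell(0,1) bb: ∅
  cell(1,2) ba: ∅
  cell(0,2) bba: ∅

S ∉ T[0,2] ⇒ NO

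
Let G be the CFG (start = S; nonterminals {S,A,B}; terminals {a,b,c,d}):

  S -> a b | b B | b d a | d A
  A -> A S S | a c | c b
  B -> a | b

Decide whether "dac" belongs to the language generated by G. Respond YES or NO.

Convert to CNF:
  S -> T0 T2 | T2 B | T2 X5 | T3 A
  A -> A X4 | T0 T1 | T1 T2
  B -> a | b
  T0 -> a
  T1 -> c
  T2 -> b
  T3 -> d
  X4 -> S S
  X5 -> T3 T0

CYK table (by increasing span):
  [0..0]={T3}  "d"  orig:{}
  [1..1]={B,T0}  "a"  orig:{B}
  [2..2]={T1}  "c"  orig:{}
  [0..1]={X5}  "da"  orig:{}
  [1..2]={A}  "ac"
  [0..2]={S}  "dac"

S ∈ T[0,2] ⇒ YES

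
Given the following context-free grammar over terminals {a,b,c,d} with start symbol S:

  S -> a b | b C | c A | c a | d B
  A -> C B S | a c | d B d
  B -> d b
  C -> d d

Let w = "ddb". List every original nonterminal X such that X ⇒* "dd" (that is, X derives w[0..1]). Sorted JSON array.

Convert to CNF:
  S -> T0 T3 | T1 A | T1 T0 | T2 B | T3 C
  A -> C X4 | T0 T1 | T2 X5
  B -> T2 T3
  C -> T2 T2
  T0 -> a
  T1 -> c
  T2 -> d
  T3 -> b
  X4 -> B S
  X5 -> B T2

Fill CYK table bottom-up, restricted to cells inside w[0..1]:
  [0..0]={T2}  "d"  orig:{}
  [1..1]={T2}  "d"  orig:{}
  [0..1]={C}  "dd"

Original NTs in T[0,1] deriving "dd": ["C"]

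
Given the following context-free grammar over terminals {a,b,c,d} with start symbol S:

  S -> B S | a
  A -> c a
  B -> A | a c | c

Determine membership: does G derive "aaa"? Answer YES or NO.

Convert to CNF:
  S -> B S | a
  A -> T0 T1
  B -> T0 T1 | T1 T0 | c
  T0 -> c
  T1 -> a

CYK fill:
  T[0,0] 'a' = {S,T1}  orig:{S}
  T[1,1] 'a' = {S,T1}  orig:{S}
  T[2,2] 'a' = {S,T1}  orig:{S}
  T[0,1] 'aa' = ∅
  T[1,2] 'aa' = ∅
  T[0,2] 'aaa' = ∅

S ∉ T[0,2] ⇒ NO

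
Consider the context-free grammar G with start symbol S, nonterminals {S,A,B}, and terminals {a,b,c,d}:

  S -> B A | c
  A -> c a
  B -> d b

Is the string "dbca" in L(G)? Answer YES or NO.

CNF form of G:
  S -> B A | c
  A -> T0 T1
  B -> T2 T3
  T0 -> c
  T1 -> a
  T2 -> d
  T3 -> b

Fill CYK table bottom-up:
  [0..0]={T2}  "d"  orig:{}
  [1..1]={T3}  "b"  orig:{}
  [2..2]={S,T0}  "c"  orig:{S}
  [3..3]={T1}  "a"  orig:{}
  [0..1]={B}  "db"
  [1..2]=∅  "bc"
  [2..3]={A}  "ca"
  [0..2]=∅  "dbc"
  [1..3]=∅  "bca"
  [0..3]={S}  "dbca"

S ∈ T[0,3] ⇒ YES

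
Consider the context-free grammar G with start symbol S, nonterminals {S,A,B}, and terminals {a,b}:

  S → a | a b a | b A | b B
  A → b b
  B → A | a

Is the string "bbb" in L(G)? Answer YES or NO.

CNF form of G:
  S -> T0 A | T0 B | T1 X2 | a
  A -> T0 T0
  B -> T0 T0 | a
  T0 -> b
  T1 -> a
  X2 -> T0 T1

Fill CYK table bottom-up:
  T[0,0] 'b' = {T0}  orig:{}
  T[1,1] 'b' = {T0}  orig:{}
  T[2,2] 'b' = {T0}  orig:{}
  T[0,1] 'bb' = {A,B}
  T[1,2] 'bb' = {A,B}
  T[0,2] 'bbb' = {S}

S ∈ T[0,2] ⇒ YES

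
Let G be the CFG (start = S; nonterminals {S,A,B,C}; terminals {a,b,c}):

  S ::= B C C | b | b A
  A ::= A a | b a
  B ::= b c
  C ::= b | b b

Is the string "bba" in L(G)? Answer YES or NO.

CNF form of G:
  S -> B X3 | T1 A | b
  A -> A T0 | T1 T0
  B -> T1 T2
  C -> T1 T1 | b
  T0 -> a
  T1 -> b
  T2 -> c
  X3 -> C C

CYK fill:
  T[0,0] 'b' = {C,S,T1}  orig:{C,S}
  T[1,1] 'b' = {C,S,T1}  orig:{C,S}
  T[2,2] 'a' = {T0}  orig:{}
  T[0,1] 'bb' = {C,X3}  orig:{C}
  T[1,2] 'ba' = {A}
  T[0,2] 'bba' = {S}

S ∈ T[0,2] ⇒ YES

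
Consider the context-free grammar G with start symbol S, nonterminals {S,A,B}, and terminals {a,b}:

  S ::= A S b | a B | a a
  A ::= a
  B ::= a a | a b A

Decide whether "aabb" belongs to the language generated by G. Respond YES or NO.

CNF form of G:
  S -> A X3 | T0 B | T0 T0
  A -> a
  B -> T0 T0 | T0 X2
  T0 -> a
  T1 -> b
  X2 -> T1 A
  X3 -> S T1

Fill CYK table bottom-up:
  T[0,0] 'a' = {A,T0}  orig:{A}
  T[1,1] 'a' = {A,T0}  orig:{A}
  T[2,2] 'b' = {T1}  orig:{}
  T[3,3] 'b' = {T1}  orig:{}
  T[0,1] 'aa' = {B,S}
  T[1,2] 'ab' = ∅
  T[2,3] 'bb' = ∅
  T[0,2] 'aab' = {X3}  orig:{}
  T[1,3] 'abb' = ∅
  T[0,3] 'aabb' = ∅

S ∉ T[0,3] ⇒ NO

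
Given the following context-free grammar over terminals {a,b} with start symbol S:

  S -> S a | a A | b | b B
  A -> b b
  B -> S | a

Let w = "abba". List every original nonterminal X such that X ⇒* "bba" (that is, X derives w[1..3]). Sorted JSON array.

Convert to CNF:
  S -> S T1 | T0 B | T1 A | b
  A -> T0 T0
  B -> S T1 | T0 B | T1 A | a | b
  T0 -> b
  T1 -> a

Fill CYK table bottom-up — only the sub-triangle for w[1..3]:
  [1..1]={B,S,T0}  "b"  orig:{B,S}
  [2..2]={B,S,T0}  "b"  orig:{B,S}
  [3..3]={B,T1}  "a"  orig:{B}
  [1..2]={A,B,S}  "bb"
  [2..3]={B,S}  "ba"
  [1..3]={B,S}  "bba"

Original NTs in T[1,3] deriving "bba": ["B", "S"]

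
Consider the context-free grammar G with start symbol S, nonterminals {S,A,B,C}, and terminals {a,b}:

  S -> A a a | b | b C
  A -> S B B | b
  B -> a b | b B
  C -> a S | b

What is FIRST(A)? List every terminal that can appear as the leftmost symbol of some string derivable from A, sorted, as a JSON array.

FIRST iteration:
round 1:
  A via A→b: +{b}
  B via B→a b: +{a}
  B via B→b B: +{b}
  C via C→a S: +{a}
  C via C→b: +{b}
  S via S→A a a: +{b}
  FIRST[S]={b}  FIRST[A]={b}  FIRST[B]={a,b}  FIRST[C]={a,b}
round 2: — fixpoint
  FIRST[S]={b}  FIRST[A]={b}  FIRST[B]={a,b}  FIRST[C]={a,b}

FIRST(A) = ["b"]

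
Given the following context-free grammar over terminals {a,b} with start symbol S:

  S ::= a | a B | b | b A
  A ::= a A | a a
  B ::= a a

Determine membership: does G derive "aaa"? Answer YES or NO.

Convert to CNF:
  S -> T0 B | T1 A | a | b
  A -> T0 A | T0 T0
  B -> T0 T0
  T0 -> a
  T1 -> b

CYK table (by increasing span):
  T[0,0] 'a' = {S,T0}  orig:{S}
  T[1,1] 'a' = {S,T0}  orig:{S}
  T[2,2] 'a' = {S,T0}  orig:{S}
  T[0,1] 'aa' = {A,B}
  T[1,2] 'aa' = {A,B}
  T[0,2] 'aaa' = {A,S}

S ∈ T[0,2] ⇒ YES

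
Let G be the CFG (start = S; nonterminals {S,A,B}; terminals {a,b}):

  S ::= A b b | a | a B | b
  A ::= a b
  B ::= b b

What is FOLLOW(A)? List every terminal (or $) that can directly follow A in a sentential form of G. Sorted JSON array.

FIRST iteration:
iter 1:
  A via A→a b: +{a}
  B via B→b b: +{b}
  S via S→A b b: +{a}
  S via S→b: +{b}
  FIRST(S)={a,b}  FIRST(A)={a}  FIRST(B)={b}
iter 2: (stable)
  FIRST(S)={a,b}  FIRST(A)={a}  FIRST(B)={b}

FOLLOW iteration:
FOLLOW(S) := {$}
iter 1:
  S→A b b: FOLLOW(A) ⊇ FIRST(b) = {b}; new: +{b}
  S→a B: FOLLOW(B) ⊇ FOLLOW(S) ⊇ {$}; new: +{$}
  S: {$}  A: {b}  B: {$}
iter 2: done
  S: {$}  A: {b}  B: {$}

FOLLOW(A) = ["b"]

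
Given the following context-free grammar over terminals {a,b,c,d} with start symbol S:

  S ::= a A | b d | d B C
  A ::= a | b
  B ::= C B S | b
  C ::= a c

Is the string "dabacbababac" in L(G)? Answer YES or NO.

CNF form of G:
  S -> T0 A | T2 T3 | T3 X5
  A -> a | b
  B -> C X4 | b
  C -> T0 T1
  T0 -> a
  T1 -> c
  T2 -> b
  T3 -> d
  X4 -> B S
  X5 -> B C

CYK fill:
  cell(0,0) d: {T3}  orig:{}
  cell(1,1) a: {A,T0}  orig:{A}
  cell(2,2) b: {A,B,T2}  orig:{A,B}
  cell(3,3) a: {A,T0}  orig:{A}
  cell(4,4) c: {T1}  orig:{}
  cell(5,5) b: {A,B,T2}  orig:{A,B}
  cell(6,6) a: {A,T0}  orig:{A}
  cell(7,7) b: {A,B,T2}  orig:{A,B}
  cell(8,8) a: {A,T0}  orig:{A}
  cell(9,9) b: {A,B,T2}  orig:{A,B}
  cell(10,10) a: {A,T0}  orig:{A}
  cell(11,11) c: {T1}  orig:{}
  cell(0,1) da: ∅
  cell(1,2) ab: {S}
  cell(2,3) ba: ∅
  cell(3,4) ac: {C}
  cell(4,5) cb: ∅
  cell(5,6) ba: ∅
  cell(6,7) ab: {S}
  cell(7,8) ba: ∅
  cell(8,9) ab: {S}
  cell(9,10) ba: ∅
  cell(10,11) ac: {C}
  cell(0,2) dab: ∅
  cell(1,3) aba: ∅
  cell(2,4) bac: {X5}  orig:{}
  cell(3,5) acb: ∅
  cell(4,6) cba: ∅
  cell(5,7) bab: {X4}  orig:{}
  cell(6,8) aba: ∅
  cell(7,9) bab: {X4}  orig:{}
  cell(8,10) aba: ∅
  cell(9,11) bac: {X5}  orig:{}
  cell(0,3) daba: ∅
  cell(1,4) abac: ∅
  cell(2,5) bacb: ∅
  cell(3,6) acba: ∅
  cell(4,7) cbab: ∅
  cell(5,8) baba: ∅
  cell(6,9) abab: ∅
  cell(7,10) baba: ∅
  cell(8,11) abac: ∅
  cell(0,4) dabac: ∅
  cell(1,5) abacb: ∅
  cell(2,6) bacba: ∅
  cell(3,7) acbab: {B}
  cell(4,8) cbaba: ∅
  cell(5,9) babab: ∅
  cell(6,10) ababa: ∅
  cell(7,11) babac: ∅
  cell(0,5) dabacb: ∅
  cell(1,6) abacba: ∅
  cell(2,7) bacbab: ∅
  cell(3,8) acbaba: ∅
  cell(4,9) cbabab: ∅
  cell(5,10) bababa: ∅
  cell(6,11) ababac: ∅
  cell(0,6) dabacba: ∅
  cell(1,7) abacbab: ∅
  cell(2,8) bacbaba: ∅
  cell(3,9) acbabab: {X4}  orig:{}
  cell(4,10) cbababa: ∅
  cell(5,11) bababac: ∅
  cell(0,7) dabacbab: ∅
  cell(1,8) abacbaba: ∅
  cell(2,9) bacbabab: ∅
  cell(3,10) acbababa: ∅
  cell(4,11) cbababac: ∅
  cell(0,8) dabacbaba: ∅
  cell(1,9) abacbabab: ∅
  cell(2,10) bacbababa: ∅
  cell(3,11) acbababac: ∅
  cell(0,9) dabacbabab: ∅
  cell(1,10) abacbababa: ∅
  cell(2,11) bacbababac: ∅
  cell(0,10) dabacbababa: ∅
  cell(1,11) abacbababac: ∅
  cell(0,11) dabacbababac: ∅

S ∉ T[0,11] ⇒ NO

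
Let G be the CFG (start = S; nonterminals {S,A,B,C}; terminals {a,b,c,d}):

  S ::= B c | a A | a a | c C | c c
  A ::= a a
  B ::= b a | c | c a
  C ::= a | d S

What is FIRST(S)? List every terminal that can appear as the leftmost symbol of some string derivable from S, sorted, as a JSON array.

FIRST iteration:
round 1:
  A via A→a a: +{a}
  B via B→b a: +{b}
  B via B→c: +{c}
  C via C→a: +{a}
  C via C→d S: +{d}
  S via S→B c: +{b,c}
  S via S→a A: +{a}
  S: {a,b,c}  A: {a}  B: {b,c}  C: {a,d}
round 2: done
  S: {a,b,c}  A: {a}  B: {b,c}  C: {a,d}

FIRST(S) = ["a", "b", "c"]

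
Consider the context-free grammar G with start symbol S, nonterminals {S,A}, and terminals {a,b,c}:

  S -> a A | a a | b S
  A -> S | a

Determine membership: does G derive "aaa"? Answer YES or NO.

Convert to CNF:
  S -> T0 A | T0 T0 | T1 S
  A -> T0 A | T0 T0 | T1 S | a
  T0 -> a
  T1 -> b

CYK table (by increasing span):
  cell(0,0) a: {A,T0}  orig:{A}
  cell(1,1) a: {A,T0}  orig:{A}
  cell(2,2) a: {A,T0}  orig:{A}
  cell(0,1) aa: {A,S}
  cell(1,2) aa: {A,S}
  cell(0,2) aaa: {A,S}

S ∈ T[0,2] ⇒ YES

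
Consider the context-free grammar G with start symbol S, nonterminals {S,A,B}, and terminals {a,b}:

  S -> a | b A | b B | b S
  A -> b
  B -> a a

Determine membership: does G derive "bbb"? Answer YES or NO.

Convert to CNF:
  S -> T1 A | T1 B | T1 S | a
  A -> b
  B -> T0 T0
  T0 -> a
  T1 -> b

CYK table (by increasing span):
  [0..0]={A,T1}  "b"  orig:{A}
  [1..1]={A,T1}  "b"  orig:{A}
  [2..2]={A,T1}  "b"  orig:{A}
  [0..1]={S}  "bb"
  [1..2]={S}  "bb"
  [0..2]={S}  "bbb"

S ∈ T[0,2] ⇒ YES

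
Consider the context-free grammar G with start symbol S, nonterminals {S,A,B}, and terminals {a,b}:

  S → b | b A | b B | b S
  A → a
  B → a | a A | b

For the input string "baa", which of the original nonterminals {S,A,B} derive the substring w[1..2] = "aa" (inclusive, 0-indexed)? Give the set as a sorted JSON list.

CNF form of G:
  S -> T1 A | T1 B | T1 S | b
  A -> a
  B -> T0 A | a | b
  T0 -> a
  T1 -> b

CYK table (by increasing span), restricted to cells inside w[1..2]:
  [1..1]={A,B,T0}  "a"  orig:{A,B}
  [2..2]={A,B,T0}  "a"  orig:{A,B}
  [1..2]={B}  "aa"

Original NTs in T[1,2] deriving "aa": ["B"]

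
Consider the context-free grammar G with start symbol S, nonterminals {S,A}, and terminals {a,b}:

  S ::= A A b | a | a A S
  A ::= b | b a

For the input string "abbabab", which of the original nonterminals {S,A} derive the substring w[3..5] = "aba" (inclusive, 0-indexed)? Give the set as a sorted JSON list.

Convert to CNF:
  S -> A X2 | T1 X3 | a
  A -> T0 T1 | b
  T0 -> b
  T1 -> a
  X2 -> A T0
  X3 -> A S

CYK table (by increasing span), restricted to cells inside w[3..5]:
  [3..3]={S,T1}  "a"  orig:{S}
  [4..4]={A,T0}  "b"  orig:{A}
  [5..5]={S,T1}  "a"  orig:{S}
  [3..4]=∅  "ab"
  [4..5]={A,X3}  "ba"  orig:{A}
  [3..5]={S}  "aba"

Original NTs in T[3,5] deriving "aba": ["S"]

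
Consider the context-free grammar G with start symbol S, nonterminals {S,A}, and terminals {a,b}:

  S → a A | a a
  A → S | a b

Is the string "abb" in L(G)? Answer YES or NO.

CNF form of G:
  S -> T0 A | T0 T0
  A -> T0 A | T0 T0 | T0 T1
  T0 -> a
  T1 -> b

CYK table (by increasing span):
  [0..0]={T0}  "a"  orig:{}
  [1..1]={T1}  "b"  orig:{}
  [2..2]={T1}  "b"  orig:{}
  [0..1]={A}  "ab"
  [1..2]=∅  "bb"
  [0..2]=∅  "abb"

S ∉ T[0,2] ⇒ NO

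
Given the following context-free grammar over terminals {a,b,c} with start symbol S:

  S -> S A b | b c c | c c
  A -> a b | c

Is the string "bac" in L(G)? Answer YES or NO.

Convert to CNF:
  S -> S X3 | T1 X4 | T2 T2
  A -> T0 T1 | c
  T0 -> a
  T1 -> b
  T2 -> c
  X3 -> A T1
  X4 -> T2 T2

Fill CYK table bottom-up:
  [0..0]={T1}  "b"  orig:{}
  [1..1]={T0}  "a"  orig:{}
  [2..2]={A,T2}  "c"  orig:{A}
  [0..1]=∅  "ba"
  [1..2]=∅  "ac"
  [0..2]=∅  "bac"

S ∉ T[0,2] ⇒ NO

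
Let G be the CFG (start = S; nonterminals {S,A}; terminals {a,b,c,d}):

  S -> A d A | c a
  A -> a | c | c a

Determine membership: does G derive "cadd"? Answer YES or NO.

CNF form of G:
  S -> A X3 | T0 T1
  A -> T0 T1 | a | c
  T0 -> c
  T1 -> a
  T2 -> d
  X3 -> T2 A

CYK fill:
  T[0,0] 'c' = {A,T0}  orig:{A}
  T[1,1] 'a' = {A,T1}  orig:{A}
  T[2,2] 'd' = {T2}  orig:{}
  T[3,3] 'd' = {T2}  orig:{}
  T[0,1] 'ca' = {A,S}
  T[1,2] 'ad' = ∅
  T[2,3] 'dd' = ∅
  T[0,2] 'cad' = ∅
  T[1,3] 'add' = ∅
  T[0,3] 'cadd' = ∅

S ∉ T[0,3] ⇒ NO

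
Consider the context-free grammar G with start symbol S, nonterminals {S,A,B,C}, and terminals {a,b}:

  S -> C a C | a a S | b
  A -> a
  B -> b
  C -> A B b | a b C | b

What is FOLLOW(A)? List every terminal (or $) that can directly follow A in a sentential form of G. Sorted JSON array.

FIRST iteration:
round 1:
  A via A→a: +{a}
  B via B→b: +{b}
  C via C→A B b: +{a}
  C via C→b: +{b}
  S via S→C a C: +{a,b}
  FIRST(S)={a,b}  FIRST(A)={a}  FIRST(B)={b}  FIRST(C)={a,b}
round 2: done
  FIRST(S)={a,b}  FIRST(A)={a}  FIRST(B)={b}  FIRST(C)={a,b}

FOLLOW sets:
initialize: $ ∈ FOLLOW(S)
[1]
  C→A B b: FOLLOW(A) ⊇ FIRST(B) = {b}; new: +{b}
  C→A B b: FOLLOW(B) ⊇ FIRST(b) = {b}; new: +{b}
  S→C a C: FOLLOW(C) ⊇ FIRST(a) = {a}; new: +{a}
  S→C a C: FOLLOW(C) ⊇ FOLLOW(S) ⊇ {$}; new: +{$}
  FOLLOW[S]={$}  FOLLOW[A]={b}  FOLLOW[B]={b}  FOLLOW[C]={$,a}
[2] done
  FOLLOW[S]={$}  FOLLOW[A]={b}  FOLLOW[B]={b}  FOLLOW[C]={$,a}

FOLLOW(A) = ["b"]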